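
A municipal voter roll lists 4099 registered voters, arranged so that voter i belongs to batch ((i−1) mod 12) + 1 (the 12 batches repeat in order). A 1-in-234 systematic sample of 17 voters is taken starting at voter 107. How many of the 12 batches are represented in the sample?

2

Consecutive selections differ by k = 234, so their batch numbers differ by 234 mod 12 = 6.
gcd(234, 12) = 6, so the sample visits 12/6 = 2 distinct residues mod 12.
Start 107 is batch 11; the batches hit are 5, 11.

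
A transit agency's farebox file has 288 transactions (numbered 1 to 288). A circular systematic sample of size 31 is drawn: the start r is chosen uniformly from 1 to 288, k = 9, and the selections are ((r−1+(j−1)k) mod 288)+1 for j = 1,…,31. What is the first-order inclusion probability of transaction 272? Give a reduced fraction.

For each position j, as r ranges over 1…288 the j-th selection hits every transaction exactly once, so transaction 272 is selected for exactly 31 of the 288 starts.
Inclusion probability = 31/288.

31/288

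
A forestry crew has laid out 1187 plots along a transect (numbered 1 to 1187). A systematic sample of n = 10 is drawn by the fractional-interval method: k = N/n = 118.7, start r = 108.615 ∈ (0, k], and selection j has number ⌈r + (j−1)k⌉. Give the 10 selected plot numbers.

j=1: r + 0k = 108.615 → ⌈·⌉ = 109
j=2: r + 1k = 227.315 → ⌈·⌉ = 228
j=3: r + 2k = 346.015 → ⌈·⌉ = 347
j=4: r + 3k = 464.715 → ⌈·⌉ = 465
j=5: r + 4k = 583.415 → ⌈·⌉ = 584
j=6: r + 5k = 702.115 → ⌈·⌉ = 703
j=7: r + 6k = 820.815 → ⌈·⌉ = 821
j=8: r + 7k = 939.515 → ⌈·⌉ = 940
j=9: r + 8k = 1058.215 → ⌈·⌉ = 1059
j=10: r + 9k = 1176.915 → ⌈·⌉ = 1177

109, 228, 347, 465, 584, 703, 821, 940, 1059, 1177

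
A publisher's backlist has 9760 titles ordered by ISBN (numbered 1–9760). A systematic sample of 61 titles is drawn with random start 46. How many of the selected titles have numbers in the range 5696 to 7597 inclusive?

12

k = 9760/61 = 160
First selection ≥ 5696: 46 + ⌈(5696−46)/160⌉·160 = 46 + 36×160 = 5806
Last selection ≤ 7597: 46 + ⌊(7597−46)/160⌋·160 = 46 + 47×160 = 7566
Count = 47 − 36 + 1 = 12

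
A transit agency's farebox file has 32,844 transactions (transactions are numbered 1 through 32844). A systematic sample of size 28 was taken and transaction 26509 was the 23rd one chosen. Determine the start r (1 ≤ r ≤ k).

703

k = 32844/28 = 1173
r = 26509 − (23−1)×1173 = 26509 − 25806 = 703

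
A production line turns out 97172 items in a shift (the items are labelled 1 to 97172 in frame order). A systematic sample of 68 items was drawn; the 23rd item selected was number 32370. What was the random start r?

k = 97172/68 = 1429
r = 32370 − (23−1)×1429 = 32370 − 31438 = 932

932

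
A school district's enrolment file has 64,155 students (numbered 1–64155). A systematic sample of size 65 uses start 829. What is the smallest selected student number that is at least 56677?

k = 64155/65 = 987
Steps past start: ⌈(56677 − 829)/987⌉ = ⌈55848/987⌉ = 57
Selected student: 829 + 57×987 = 57088

57088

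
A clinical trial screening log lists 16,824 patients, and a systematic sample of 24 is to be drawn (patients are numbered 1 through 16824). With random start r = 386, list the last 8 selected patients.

11602, 12303, 13004, 13705, 14406, 15107, 15808, 16509

k = N/n = 16824/24 = 701
17th selection = 386 + 16×701 = 11602
18th: 11602 + 701 = 12303
19th: 12303 + 701 = 13004
20th: 13004 + 701 = 13705
21st: 13705 + 701 = 14406
22nd: 14406 + 701 = 15107
23rd: 15107 + 701 = 15808
24th: 15808 + 701 = 16509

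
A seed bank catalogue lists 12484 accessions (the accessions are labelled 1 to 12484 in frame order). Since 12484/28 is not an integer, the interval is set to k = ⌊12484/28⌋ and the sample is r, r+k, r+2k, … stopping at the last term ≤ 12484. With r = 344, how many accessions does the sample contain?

28

k = ⌊12484/28⌋ = 445
Achieved size = ⌊(12484 − 344)/445⌋ + 1 = ⌊12140/445⌋ + 1 = 27 + 1 = 28
(last selection: 344 + 27×445 = 12359 ≤ 12484; next would be 12804 > 12484)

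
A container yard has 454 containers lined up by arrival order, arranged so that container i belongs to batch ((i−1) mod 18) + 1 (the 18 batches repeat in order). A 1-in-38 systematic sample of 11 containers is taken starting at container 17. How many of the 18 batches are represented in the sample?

9

Consecutive selections differ by k = 38, so their batch numbers differ by 38 mod 18 = 2.
gcd(38, 18) = 2, so the sample visits 18/2 = 9 distinct residues mod 18.
Start 17 is batch 17; the batches hit are 1, 3, 5, 7, 9, 11, 13, 15, 17.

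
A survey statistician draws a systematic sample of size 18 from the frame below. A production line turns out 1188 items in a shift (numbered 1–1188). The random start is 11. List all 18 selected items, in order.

k = N/n = 1188/18 = 66
item 1: 11
item 2: 11 + 66 = 77
item 3: 77 + 66 = 143
item 4: 143 + 66 = 209
item 5: 209 + 66 = 275
item 6: 275 + 66 = 341
item 7: 341 + 66 = 407
item 8: 407 + 66 = 473
item 9: 473 + 66 = 539
item 10: 539 + 66 = 605
item 11: 605 + 66 = 671
item 12: 671 + 66 = 737
item 13: 737 + 66 = 803
item 14: 803 + 66 = 869
item 15: 869 + 66 = 935
item 16: 935 + 66 = 1001
item 17: 1001 + 66 = 1067
item 18: 1067 + 66 = 1133

11, 77, 143, 209, 275, 341, 407, 473, 539, 605, 671, 737, 803, 869, 935, 1001, 1067, 1133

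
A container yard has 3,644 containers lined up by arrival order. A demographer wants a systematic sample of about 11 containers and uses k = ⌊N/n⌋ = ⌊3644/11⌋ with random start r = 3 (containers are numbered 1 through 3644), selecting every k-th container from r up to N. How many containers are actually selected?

k = ⌊3644/11⌋ = 331
Achieved size = ⌊(3644 − 3)/331⌋ + 1 = ⌊3641/331⌋ + 1 = 11 + 1 = 12
(last selection: 3 + 11×331 = 3644 ≤ 3644; next would be 3975 > 3644)

12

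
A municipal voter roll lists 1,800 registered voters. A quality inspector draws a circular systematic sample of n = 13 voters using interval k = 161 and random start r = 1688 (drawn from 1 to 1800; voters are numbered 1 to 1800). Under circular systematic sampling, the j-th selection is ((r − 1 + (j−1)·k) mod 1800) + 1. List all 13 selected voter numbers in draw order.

Selection 1: 1688
Selection 2: 1688 + 161 = 1849 → 1849 − 1800 = 49
Selection 3: 49 + 161 = 210
Selection 4: 210 + 161 = 371
Selection 5: 371 + 161 = 532
Selection 6: 532 + 161 = 693
Selection 7: 693 + 161 = 854
Selection 8: 854 + 161 = 1015
Selection 9: 1015 + 161 = 1176
Selection 10: 1176 + 161 = 1337
Selection 11: 1337 + 161 = 1498
Selection 12: 1498 + 161 = 1659
Selection 13: 1659 + 161 = 1820 → 1820 − 1800 = 20

1688, 49, 210, 371, 532, 693, 854, 1015, 1176, 1337, 1498, 1659, 20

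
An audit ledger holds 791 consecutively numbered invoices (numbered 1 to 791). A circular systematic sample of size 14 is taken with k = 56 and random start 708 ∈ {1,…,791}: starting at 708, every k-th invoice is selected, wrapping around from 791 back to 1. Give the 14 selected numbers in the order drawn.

708, 764, 29, 85, 141, 197, 253, 309, 365, 421, 477, 533, 589, 645

Selection 1: 708
Selection 2: 708 + 56 = 764
Selection 3: 764 + 56 = 820 → 820 − 791 = 29
Selection 4: 29 + 56 = 85
Selection 5: 85 + 56 = 141
Selection 6: 141 + 56 = 197
Selection 7: 197 + 56 = 253
Selection 8: 253 + 56 = 309
Selection 9: 309 + 56 = 365
Selection 10: 365 + 56 = 421
Selection 11: 421 + 56 = 477
Selection 12: 477 + 56 = 533
Selection 13: 533 + 56 = 589
Selection 14: 589 + 56 = 645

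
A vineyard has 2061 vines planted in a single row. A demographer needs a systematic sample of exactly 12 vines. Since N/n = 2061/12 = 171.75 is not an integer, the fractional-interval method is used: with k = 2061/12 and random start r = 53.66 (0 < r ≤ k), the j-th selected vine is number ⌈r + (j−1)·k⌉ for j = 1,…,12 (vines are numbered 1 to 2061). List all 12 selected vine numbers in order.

54, 226, 398, 569, 741, 913, 1085, 1256, 1428, 1600, 1772, 1943

j=1: r + 0k = 53.66 → ⌈·⌉ = 54
j=2: r + 1k = 225.41 → ⌈·⌉ = 226
j=3: r + 2k = 397.16 → ⌈·⌉ = 398
j=4: r + 3k = 568.91 → ⌈·⌉ = 569
j=5: r + 4k = 740.66 → ⌈·⌉ = 741
j=6: r + 5k = 912.41 → ⌈·⌉ = 913
j=7: r + 6k = 1084.16 → ⌈·⌉ = 1085
j=8: r + 7k = 1255.91 → ⌈·⌉ = 1256
j=9: r + 8k = 1427.66 → ⌈·⌉ = 1428
j=10: r + 9k = 1599.41 → ⌈·⌉ = 1600
j=11: r + 10k = 1771.16 → ⌈·⌉ = 1772
j=12: r + 11k = 1942.91 → ⌈·⌉ = 1943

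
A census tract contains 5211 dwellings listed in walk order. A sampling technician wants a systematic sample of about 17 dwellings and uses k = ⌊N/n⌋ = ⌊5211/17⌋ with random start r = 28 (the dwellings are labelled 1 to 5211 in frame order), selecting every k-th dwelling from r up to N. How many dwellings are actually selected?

k = ⌊5211/17⌋ = 306
Achieved size = ⌊(5211 − 28)/306⌋ + 1 = ⌊5183/306⌋ + 1 = 16 + 1 = 17
(last selection: 28 + 16×306 = 4924 ≤ 5211; next would be 5230 > 5211)

17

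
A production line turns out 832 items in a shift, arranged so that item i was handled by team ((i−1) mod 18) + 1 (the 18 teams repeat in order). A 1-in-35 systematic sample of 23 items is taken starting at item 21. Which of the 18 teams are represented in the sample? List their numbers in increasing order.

Consecutive selections differ by k = 35, so their team numbers differ by 35 mod 18 = 17.
gcd(35, 18) = 1, so the sample visits 18/1 = 18 distinct residues mod 18.
Start 21 is team 3; the teams hit are 1, 2, 3, 4, 5, 6, 7, 8, 9, 10, 11, 12, 13, 14, 15, 16, 17, 18.

1, 2, 3, 4, 5, 6, 7, 8, 9, 10, 11, 12, 13, 14, 15, 16, 17, 18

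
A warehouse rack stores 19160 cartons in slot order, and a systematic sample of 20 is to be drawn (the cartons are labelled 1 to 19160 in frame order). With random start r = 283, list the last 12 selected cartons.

k = N/n = 19160/20 = 958
9th selection = 283 + 8×958 = 7947
10th: 7947 + 958 = 8905
11th: 8905 + 958 = 9863
12th: 9863 + 958 = 10821
13th: 10821 + 958 = 11779
14th: 11779 + 958 = 12737
15th: 12737 + 958 = 13695
16th: 13695 + 958 = 14653
17th: 14653 + 958 = 15611
18th: 15611 + 958 = 16569
19th: 16569 + 958 = 17527
20th: 17527 + 958 = 18485

7947, 8905, 9863, 10821, 11779, 12737, 13695, 14653, 15611, 16569, 17527, 18485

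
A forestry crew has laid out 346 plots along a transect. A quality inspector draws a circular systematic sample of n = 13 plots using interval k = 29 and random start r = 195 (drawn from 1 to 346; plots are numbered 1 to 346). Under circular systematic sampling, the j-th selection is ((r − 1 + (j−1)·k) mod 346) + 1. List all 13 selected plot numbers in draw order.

195, 224, 253, 282, 311, 340, 23, 52, 81, 110, 139, 168, 197

Selection 1: 195
Selection 2: 195 + 29 = 224
Selection 3: 224 + 29 = 253
Selection 4: 253 + 29 = 282
Selection 5: 282 + 29 = 311
Selection 6: 311 + 29 = 340
Selection 7: 340 + 29 = 369 → 369 − 346 = 23
Selection 8: 23 + 29 = 52
Selection 9: 52 + 29 = 81
Selection 10: 81 + 29 = 110
Selection 11: 110 + 29 = 139
Selection 12: 139 + 29 = 168
Selection 13: 168 + 29 = 197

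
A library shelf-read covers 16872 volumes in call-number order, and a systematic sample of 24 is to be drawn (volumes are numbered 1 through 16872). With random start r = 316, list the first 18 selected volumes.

316, 1019, 1722, 2425, 3128, 3831, 4534, 5237, 5940, 6643, 7346, 8049, 8752, 9455, 10158, 10861, 11564, 12267

k = N/n = 16872/24 = 703
volume 1: 316
volume 2: 316 + 703 = 1019
volume 3: 1019 + 703 = 1722
volume 4: 1722 + 703 = 2425
volume 5: 2425 + 703 = 3128
volume 6: 3128 + 703 = 3831
volume 7: 3831 + 703 = 4534
volume 8: 4534 + 703 = 5237
volume 9: 5237 + 703 = 5940
volume 10: 5940 + 703 = 6643
volume 11: 6643 + 703 = 7346
volume 12: 7346 + 703 = 8049
volume 13: 8049 + 703 = 8752
volume 14: 8752 + 703 = 9455
volume 15: 9455 + 703 = 10158
volume 16: 10158 + 703 = 10861
volume 17: 10861 + 703 = 11564
volume 18: 11564 + 703 = 12267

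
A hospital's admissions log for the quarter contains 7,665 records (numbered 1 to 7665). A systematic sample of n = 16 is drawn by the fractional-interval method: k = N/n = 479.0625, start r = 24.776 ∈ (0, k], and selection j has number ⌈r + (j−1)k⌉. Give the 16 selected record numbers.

25, 504, 983, 1462, 1942, 2421, 2900, 3379, 3858, 4337, 4816, 5295, 5774, 6253, 6732, 7211

j=1: r + 0k = 24.776 → ⌈·⌉ = 25
j=2: r + 1k = 503.8385 → ⌈·⌉ = 504
j=3: r + 2k = 982.901 → ⌈·⌉ = 983
j=4: r + 3k = 1461.9635 → ⌈·⌉ = 1462
j=5: r + 4k = 1941.026 → ⌈·⌉ = 1942
j=6: r + 5k = 2420.0885 → ⌈·⌉ = 2421
j=7: r + 6k = 2899.151 → ⌈·⌉ = 2900
j=8: r + 7k = 3378.2135 → ⌈·⌉ = 3379
j=9: r + 8k = 3857.276 → ⌈·⌉ = 3858
j=10: r + 9k = 4336.3385 → ⌈·⌉ = 4337
j=11: r + 10k = 4815.401 → ⌈·⌉ = 4816
j=12: r + 11k = 5294.4635 → ⌈·⌉ = 5295
j=13: r + 12k = 5773.526 → ⌈·⌉ = 5774
j=14: r + 13k = 6252.5885 → ⌈·⌉ = 6253
j=15: r + 14k = 6731.651 → ⌈·⌉ = 6732
j=16: r + 15k = 7210.7135 → ⌈·⌉ = 7211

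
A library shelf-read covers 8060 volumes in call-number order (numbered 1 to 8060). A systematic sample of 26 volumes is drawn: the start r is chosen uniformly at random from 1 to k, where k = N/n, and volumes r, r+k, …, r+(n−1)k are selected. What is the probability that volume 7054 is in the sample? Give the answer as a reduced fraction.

1/310

k = 8060/26 = 310.
Volume 7054 is selected iff r ≡ 7054 (mod 310); exactly one such r in {1,…,310}.
Inclusion probability = 1/310.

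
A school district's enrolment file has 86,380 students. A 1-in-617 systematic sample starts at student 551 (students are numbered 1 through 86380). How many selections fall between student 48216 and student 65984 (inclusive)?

k = 617
First selection ≥ 48216: 551 + ⌈(48216−551)/617⌉·617 = 551 + 78×617 = 48677
Last selection ≤ 65984: 551 + ⌊(65984−551)/617⌋·617 = 551 + 106×617 = 65953
Count = 106 − 78 + 1 = 29

29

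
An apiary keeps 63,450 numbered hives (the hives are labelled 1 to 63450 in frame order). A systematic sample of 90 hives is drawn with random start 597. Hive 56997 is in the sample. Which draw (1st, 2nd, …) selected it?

k = 63450/90 = 705
position = (56997 − 597)/705 + 1 = 56400/705 + 1 = 80 + 1 = 81

81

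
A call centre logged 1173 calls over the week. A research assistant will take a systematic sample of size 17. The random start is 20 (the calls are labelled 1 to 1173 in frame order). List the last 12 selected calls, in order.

k = N/n = 1173/17 = 69
6th selection = 20 + 5×69 = 365
7th: 365 + 69 = 434
8th: 434 + 69 = 503
9th: 503 + 69 = 572
10th: 572 + 69 = 641
11th: 641 + 69 = 710
12th: 710 + 69 = 779
13th: 779 + 69 = 848
14th: 848 + 69 = 917
15th: 917 + 69 = 986
16th: 986 + 69 = 1055
17th: 1055 + 69 = 1124

365, 434, 503, 572, 641, 710, 779, 848, 917, 986, 1055, 1124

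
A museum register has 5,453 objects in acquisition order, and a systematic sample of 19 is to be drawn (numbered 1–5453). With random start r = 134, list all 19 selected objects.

k = N/n = 5453/19 = 287
object 1: 134
object 2: 134 + 287 = 421
object 3: 421 + 287 = 708
object 4: 708 + 287 = 995
object 5: 995 + 287 = 1282
object 6: 1282 + 287 = 1569
object 7: 1569 + 287 = 1856
object 8: 1856 + 287 = 2143
object 9: 2143 + 287 = 2430
object 10: 2430 + 287 = 2717
object 11: 2717 + 287 = 3004
object 12: 3004 + 287 = 3291
object 13: 3291 + 287 = 3578
object 14: 3578 + 287 = 3865
object 15: 3865 + 287 = 4152
object 16: 4152 + 287 = 4439
object 17: 4439 + 287 = 4726
object 18: 4726 + 287 = 5013
object 19: 5013 + 287 = 5300

134, 421, 708, 995, 1282, 1569, 1856, 2143, 2430, 2717, 3004, 3291, 3578, 3865, 4152, 4439, 4726, 5013, 5300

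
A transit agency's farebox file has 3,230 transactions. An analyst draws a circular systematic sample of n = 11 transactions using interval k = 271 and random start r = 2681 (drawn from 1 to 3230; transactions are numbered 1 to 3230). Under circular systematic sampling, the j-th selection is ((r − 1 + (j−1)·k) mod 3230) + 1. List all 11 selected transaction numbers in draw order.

2681, 2952, 3223, 264, 535, 806, 1077, 1348, 1619, 1890, 2161

Selection 1: 2681
Selection 2: 2681 + 271 = 2952
Selection 3: 2952 + 271 = 3223
Selection 4: 3223 + 271 = 3494 → 3494 − 3230 = 264
Selection 5: 264 + 271 = 535
Selection 6: 535 + 271 = 806
Selection 7: 806 + 271 = 1077
Selection 8: 1077 + 271 = 1348
Selection 9: 1348 + 271 = 1619
Selection 10: 1619 + 271 = 1890
Selection 11: 1890 + 271 = 2161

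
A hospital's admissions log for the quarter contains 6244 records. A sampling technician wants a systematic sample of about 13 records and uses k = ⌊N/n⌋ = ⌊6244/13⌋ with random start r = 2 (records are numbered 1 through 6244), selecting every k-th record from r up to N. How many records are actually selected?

k = ⌊6244/13⌋ = 480
Achieved size = ⌊(6244 − 2)/480⌋ + 1 = ⌊6242/480⌋ + 1 = 13 + 1 = 14
(last selection: 2 + 13×480 = 6242 ≤ 6244; next would be 6722 > 6244)

14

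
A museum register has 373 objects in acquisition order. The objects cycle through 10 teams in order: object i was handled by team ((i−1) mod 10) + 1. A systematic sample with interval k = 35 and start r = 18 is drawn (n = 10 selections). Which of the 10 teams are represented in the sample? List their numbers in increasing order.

3, 8

Consecutive selections differ by k = 35, so their team numbers differ by 35 mod 10 = 5.
gcd(35, 10) = 5, so the sample visits 10/5 = 2 distinct residues mod 10.
Start 18 is team 8; the teams hit are 3, 8.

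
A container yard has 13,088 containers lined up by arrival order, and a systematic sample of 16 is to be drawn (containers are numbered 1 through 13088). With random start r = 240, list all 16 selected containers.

240, 1058, 1876, 2694, 3512, 4330, 5148, 5966, 6784, 7602, 8420, 9238, 10056, 10874, 11692, 12510

k = N/n = 13088/16 = 818
container 1: 240
container 2: 240 + 818 = 1058
container 3: 1058 + 818 = 1876
container 4: 1876 + 818 = 2694
container 5: 2694 + 818 = 3512
container 6: 3512 + 818 = 4330
container 7: 4330 + 818 = 5148
container 8: 5148 + 818 = 5966
container 9: 5966 + 818 = 6784
container 10: 6784 + 818 = 7602
container 11: 7602 + 818 = 8420
container 12: 8420 + 818 = 9238
container 13: 9238 + 818 = 10056
container 14: 10056 + 818 = 10874
container 15: 10874 + 818 = 11692
container 16: 11692 + 818 = 12510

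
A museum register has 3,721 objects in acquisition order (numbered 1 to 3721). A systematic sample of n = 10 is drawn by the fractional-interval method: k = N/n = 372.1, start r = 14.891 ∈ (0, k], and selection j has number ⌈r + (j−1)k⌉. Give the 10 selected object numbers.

15, 387, 760, 1132, 1504, 1876, 2248, 2620, 2992, 3364

j=1: r + 0k = 14.891 → ⌈·⌉ = 15
j=2: r + 1k = 386.991 → ⌈·⌉ = 387
j=3: r + 2k = 759.091 → ⌈·⌉ = 760
j=4: r + 3k = 1131.191 → ⌈·⌉ = 1132
j=5: r + 4k = 1503.291 → ⌈·⌉ = 1504
j=6: r + 5k = 1875.391 → ⌈·⌉ = 1876
j=7: r + 6k = 2247.491 → ⌈·⌉ = 2248
j=8: r + 7k = 2619.591 → ⌈·⌉ = 2620
j=9: r + 8k = 2991.691 → ⌈·⌉ = 2992
j=10: r + 9k = 3363.791 → ⌈·⌉ = 3364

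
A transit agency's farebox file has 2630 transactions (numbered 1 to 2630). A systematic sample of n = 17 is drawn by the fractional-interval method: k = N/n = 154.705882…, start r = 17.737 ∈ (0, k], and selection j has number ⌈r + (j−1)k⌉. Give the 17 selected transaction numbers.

18, 173, 328, 482, 637, 792, 946, 1101, 1256, 1411, 1565, 1720, 1875, 2029, 2184, 2339, 2494

j=1: r + 0k = 17.737 → ⌈·⌉ = 18
j=2: r + 1k = 172.442882… → ⌈·⌉ = 173
j=3: r + 2k = 327.148764… → ⌈·⌉ = 328
j=4: r + 3k = 481.854647… → ⌈·⌉ = 482
j=5: r + 4k = 636.560529… → ⌈·⌉ = 637
j=6: r + 5k = 791.266411… → ⌈·⌉ = 792
j=7: r + 6k = 945.972294… → ⌈·⌉ = 946
j=8: r + 7k = 1100.678176… → ⌈·⌉ = 1101
j=9: r + 8k = 1255.384058… → ⌈·⌉ = 1256
j=10: r + 9k = 1410.089941… → ⌈·⌉ = 1411
j=11: r + 10k = 1564.795823… → ⌈·⌉ = 1565
j=12: r + 11k = 1719.501705… → ⌈·⌉ = 1720
j=13: r + 12k = 1874.207588… → ⌈·⌉ = 1875
j=14: r + 13k = 2028.913470… → ⌈·⌉ = 2029
j=15: r + 14k = 2183.619352… → ⌈·⌉ = 2184
j=16: r + 15k = 2338.325235… → ⌈·⌉ = 2339
j=17: r + 16k = 2493.031117… → ⌈·⌉ = 2494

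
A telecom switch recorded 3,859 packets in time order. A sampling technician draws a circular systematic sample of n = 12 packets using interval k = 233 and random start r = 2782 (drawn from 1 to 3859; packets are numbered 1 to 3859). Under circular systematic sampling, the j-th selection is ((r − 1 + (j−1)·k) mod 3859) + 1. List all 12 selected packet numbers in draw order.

2782, 3015, 3248, 3481, 3714, 88, 321, 554, 787, 1020, 1253, 1486

Selection 1: 2782
Selection 2: 2782 + 233 = 3015
Selection 3: 3015 + 233 = 3248
Selection 4: 3248 + 233 = 3481
Selection 5: 3481 + 233 = 3714
Selection 6: 3714 + 233 = 3947 → 3947 − 3859 = 88
Selection 7: 88 + 233 = 321
Selection 8: 321 + 233 = 554
Selection 9: 554 + 233 = 787
Selection 10: 787 + 233 = 1020
Selection 11: 1020 + 233 = 1253
Selection 12: 1253 + 233 = 1486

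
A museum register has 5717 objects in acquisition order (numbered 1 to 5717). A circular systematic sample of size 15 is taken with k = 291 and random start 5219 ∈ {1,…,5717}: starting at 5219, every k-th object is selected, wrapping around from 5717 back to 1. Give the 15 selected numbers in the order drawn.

5219, 5510, 84, 375, 666, 957, 1248, 1539, 1830, 2121, 2412, 2703, 2994, 3285, 3576

Selection 1: 5219
Selection 2: 5219 + 291 = 5510
Selection 3: 5510 + 291 = 5801 → 5801 − 5717 = 84
Selection 4: 84 + 291 = 375
Selection 5: 375 + 291 = 666
Selection 6: 666 + 291 = 957
Selection 7: 957 + 291 = 1248
Selection 8: 1248 + 291 = 1539
Selection 9: 1539 + 291 = 1830
Selection 10: 1830 + 291 = 2121
Selection 11: 2121 + 291 = 2412
Selection 12: 2412 + 291 = 2703
Selection 13: 2703 + 291 = 2994
Selection 14: 2994 + 291 = 3285
Selection 15: 3285 + 291 = 3576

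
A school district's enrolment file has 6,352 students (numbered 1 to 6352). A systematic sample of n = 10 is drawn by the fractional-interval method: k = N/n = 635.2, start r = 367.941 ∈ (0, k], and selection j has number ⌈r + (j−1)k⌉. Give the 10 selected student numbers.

368, 1004, 1639, 2274, 2909, 3544, 4180, 4815, 5450, 6085

j=1: r + 0k = 367.941 → ⌈·⌉ = 368
j=2: r + 1k = 1003.141 → ⌈·⌉ = 1004
j=3: r + 2k = 1638.341 → ⌈·⌉ = 1639
j=4: r + 3k = 2273.541 → ⌈·⌉ = 2274
j=5: r + 4k = 2908.741 → ⌈·⌉ = 2909
j=6: r + 5k = 3543.941 → ⌈·⌉ = 3544
j=7: r + 6k = 4179.141 → ⌈·⌉ = 4180
j=8: r + 7k = 4814.341 → ⌈·⌉ = 4815
j=9: r + 8k = 5449.541 → ⌈·⌉ = 5450
j=10: r + 9k = 6084.741 → ⌈·⌉ = 6085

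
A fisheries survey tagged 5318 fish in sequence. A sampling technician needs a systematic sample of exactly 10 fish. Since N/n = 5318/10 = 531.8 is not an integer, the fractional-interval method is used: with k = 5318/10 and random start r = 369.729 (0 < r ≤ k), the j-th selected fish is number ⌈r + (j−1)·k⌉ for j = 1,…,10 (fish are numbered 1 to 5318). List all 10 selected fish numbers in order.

j=1: r + 0k = 369.729 → ⌈·⌉ = 370
j=2: r + 1k = 901.529 → ⌈·⌉ = 902
j=3: r + 2k = 1433.329 → ⌈·⌉ = 1434
j=4: r + 3k = 1965.129 → ⌈·⌉ = 1966
j=5: r + 4k = 2496.929 → ⌈·⌉ = 2497
j=6: r + 5k = 3028.729 → ⌈·⌉ = 3029
j=7: r + 6k = 3560.529 → ⌈·⌉ = 3561
j=8: r + 7k = 4092.329 → ⌈·⌉ = 4093
j=9: r + 8k = 4624.129 → ⌈·⌉ = 4625
j=10: r + 9k = 5155.929 → ⌈·⌉ = 5156

370, 902, 1434, 1966, 2497, 3029, 3561, 4093, 4625, 5156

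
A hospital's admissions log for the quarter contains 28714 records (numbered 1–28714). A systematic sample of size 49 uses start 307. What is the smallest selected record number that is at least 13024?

13199

k = 28714/49 = 586
Steps past start: ⌈(13024 − 307)/586⌉ = ⌈12717/586⌉ = 22
Selected record: 307 + 22×586 = 13199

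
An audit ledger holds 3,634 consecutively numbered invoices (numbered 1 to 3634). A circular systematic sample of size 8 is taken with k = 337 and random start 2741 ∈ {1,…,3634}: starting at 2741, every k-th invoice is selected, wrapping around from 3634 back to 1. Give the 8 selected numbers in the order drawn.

Selection 1: 2741
Selection 2: 2741 + 337 = 3078
Selection 3: 3078 + 337 = 3415
Selection 4: 3415 + 337 = 3752 → 3752 − 3634 = 118
Selection 5: 118 + 337 = 455
Selection 6: 455 + 337 = 792
Selection 7: 792 + 337 = 1129
Selection 8: 1129 + 337 = 1466

2741, 3078, 3415, 118, 455, 792, 1129, 1466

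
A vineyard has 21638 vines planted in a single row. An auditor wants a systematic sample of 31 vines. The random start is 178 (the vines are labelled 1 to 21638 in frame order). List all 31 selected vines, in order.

178, 876, 1574, 2272, 2970, 3668, 4366, 5064, 5762, 6460, 7158, 7856, 8554, 9252, 9950, 10648, 11346, 12044, 12742, 13440, 14138, 14836, 15534, 16232, 16930, 17628, 18326, 19024, 19722, 20420, 21118

k = N/n = 21638/31 = 698
vine 1: 178
vine 2: 178 + 698 = 876
vine 3: 876 + 698 = 1574
vine 4: 1574 + 698 = 2272
vine 5: 2272 + 698 = 2970
vine 6: 2970 + 698 = 3668
vine 7: 3668 + 698 = 4366
vine 8: 4366 + 698 = 5064
vine 9: 5064 + 698 = 5762
vine 10: 5762 + 698 = 6460
vine 11: 6460 + 698 = 7158
vine 12: 7158 + 698 = 7856
vine 13: 7856 + 698 = 8554
vine 14: 8554 + 698 = 9252
vine 15: 9252 + 698 = 9950
vine 16: 9950 + 698 = 10648
vine 17: 10648 + 698 = 11346
vine 18: 11346 + 698 = 12044
vine 19: 12044 + 698 = 12742
vine 20: 12742 + 698 = 13440
vine 21: 13440 + 698 = 14138
vine 22: 14138 + 698 = 14836
vine 23: 14836 + 698 = 15534
vine 24: 15534 + 698 = 16232
vine 25: 16232 + 698 = 16930
vine 26: 16930 + 698 = 17628
vine 27: 17628 + 698 = 18326
vine 28: 18326 + 698 = 19024
vine 29: 19024 + 698 = 19722
vine 30: 19722 + 698 = 20420
vine 31: 20420 + 698 = 21118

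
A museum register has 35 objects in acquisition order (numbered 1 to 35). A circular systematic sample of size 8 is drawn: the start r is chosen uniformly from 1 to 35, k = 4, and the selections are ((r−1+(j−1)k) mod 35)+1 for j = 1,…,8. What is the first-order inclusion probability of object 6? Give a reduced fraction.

For each position j, as r ranges over 1…35 the j-th selection hits every object exactly once, so object 6 is selected for exactly 8 of the 35 starts.
Inclusion probability = 8/35.

8/35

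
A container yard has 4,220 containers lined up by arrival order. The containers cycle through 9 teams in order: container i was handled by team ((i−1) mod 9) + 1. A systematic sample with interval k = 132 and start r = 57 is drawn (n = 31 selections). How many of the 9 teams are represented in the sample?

Consecutive selections differ by k = 132, so their team numbers differ by 132 mod 9 = 6.
gcd(132, 9) = 3, so the sample visits 9/3 = 3 distinct residues mod 9.
Start 57 is team 3; the teams hit are 3, 6, 9.

3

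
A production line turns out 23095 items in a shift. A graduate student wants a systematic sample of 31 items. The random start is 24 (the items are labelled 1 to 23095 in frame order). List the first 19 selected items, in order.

k = N/n = 23095/31 = 745
item 1: 24
item 2: 24 + 745 = 769
item 3: 769 + 745 = 1514
item 4: 1514 + 745 = 2259
item 5: 2259 + 745 = 3004
item 6: 3004 + 745 = 3749
item 7: 3749 + 745 = 4494
item 8: 4494 + 745 = 5239
item 9: 5239 + 745 = 5984
item 10: 5984 + 745 = 6729
item 11: 6729 + 745 = 7474
item 12: 7474 + 745 = 8219
item 13: 8219 + 745 = 8964
item 14: 8964 + 745 = 9709
item 15: 9709 + 745 = 10454
item 16: 10454 + 745 = 11199
item 17: 11199 + 745 = 11944
item 18: 11944 + 745 = 12689
item 19: 12689 + 745 = 13434

24, 769, 1514, 2259, 3004, 3749, 4494, 5239, 5984, 6729, 7474, 8219, 8964, 9709, 10454, 11199, 11944, 12689, 13434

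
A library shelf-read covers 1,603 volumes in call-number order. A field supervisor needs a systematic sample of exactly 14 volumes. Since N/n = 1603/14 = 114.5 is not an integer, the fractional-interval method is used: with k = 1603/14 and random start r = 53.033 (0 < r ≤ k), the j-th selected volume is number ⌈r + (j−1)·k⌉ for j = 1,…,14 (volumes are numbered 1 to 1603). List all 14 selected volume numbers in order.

54, 168, 283, 397, 512, 626, 741, 855, 970, 1084, 1199, 1313, 1428, 1542

j=1: r + 0k = 53.033 → ⌈·⌉ = 54
j=2: r + 1k = 167.533 → ⌈·⌉ = 168
j=3: r + 2k = 282.033 → ⌈·⌉ = 283
j=4: r + 3k = 396.533 → ⌈·⌉ = 397
j=5: r + 4k = 511.033 → ⌈·⌉ = 512
j=6: r + 5k = 625.533 → ⌈·⌉ = 626
j=7: r + 6k = 740.033 → ⌈·⌉ = 741
j=8: r + 7k = 854.533 → ⌈·⌉ = 855
j=9: r + 8k = 969.033 → ⌈·⌉ = 970
j=10: r + 9k = 1083.533 → ⌈·⌉ = 1084
j=11: r + 10k = 1198.033 → ⌈·⌉ = 1199
j=12: r + 11k = 1312.533 → ⌈·⌉ = 1313
j=13: r + 12k = 1427.033 → ⌈·⌉ = 1428
j=14: r + 13k = 1541.533 → ⌈·⌉ = 1542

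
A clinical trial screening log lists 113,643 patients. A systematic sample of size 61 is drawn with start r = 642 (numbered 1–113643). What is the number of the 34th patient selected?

62121

k = 113643/61 = 1863
34th selection = r + (34−1)·k = 642 + 33×1863 = 642 + 61479 = 62121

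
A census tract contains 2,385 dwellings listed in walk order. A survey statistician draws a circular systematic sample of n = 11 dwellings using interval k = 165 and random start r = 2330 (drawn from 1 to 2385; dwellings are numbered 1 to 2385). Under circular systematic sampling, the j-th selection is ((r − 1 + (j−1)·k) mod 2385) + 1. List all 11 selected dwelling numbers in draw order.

2330, 110, 275, 440, 605, 770, 935, 1100, 1265, 1430, 1595

Selection 1: 2330
Selection 2: 2330 + 165 = 2495 → 2495 − 2385 = 110
Selection 3: 110 + 165 = 275
Selection 4: 275 + 165 = 440
Selection 5: 440 + 165 = 605
Selection 6: 605 + 165 = 770
Selection 7: 770 + 165 = 935
Selection 8: 935 + 165 = 1100
Selection 9: 1100 + 165 = 1265
Selection 10: 1265 + 165 = 1430
Selection 11: 1430 + 165 = 1595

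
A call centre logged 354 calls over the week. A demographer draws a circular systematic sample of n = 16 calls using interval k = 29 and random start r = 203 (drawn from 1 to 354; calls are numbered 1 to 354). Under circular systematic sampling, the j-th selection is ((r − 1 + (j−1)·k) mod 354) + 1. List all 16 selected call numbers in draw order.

Selection 1: 203
Selection 2: 203 + 29 = 232
Selection 3: 232 + 29 = 261
Selection 4: 261 + 29 = 290
Selection 5: 290 + 29 = 319
Selection 6: 319 + 29 = 348
Selection 7: 348 + 29 = 377 → 377 − 354 = 23
Selection 8: 23 + 29 = 52
Selection 9: 52 + 29 = 81
Selection 10: 81 + 29 = 110
Selection 11: 110 + 29 = 139
Selection 12: 139 + 29 = 168
Selection 13: 168 + 29 = 197
Selection 14: 197 + 29 = 226
Selection 15: 226 + 29 = 255
Selection 16: 255 + 29 = 284

203, 232, 261, 290, 319, 348, 23, 52, 81, 110, 139, 168, 197, 226, 255, 284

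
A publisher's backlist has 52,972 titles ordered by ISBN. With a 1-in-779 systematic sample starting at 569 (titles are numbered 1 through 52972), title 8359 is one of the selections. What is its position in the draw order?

11

k = 779
position = (8359 − 569)/779 + 1 = 7790/779 + 1 = 10 + 1 = 11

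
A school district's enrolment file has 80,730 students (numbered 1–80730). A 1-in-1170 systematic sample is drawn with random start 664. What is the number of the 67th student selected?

77884

k = 1170
67th selection = r + (67−1)·k = 664 + 66×1170 = 664 + 77220 = 77884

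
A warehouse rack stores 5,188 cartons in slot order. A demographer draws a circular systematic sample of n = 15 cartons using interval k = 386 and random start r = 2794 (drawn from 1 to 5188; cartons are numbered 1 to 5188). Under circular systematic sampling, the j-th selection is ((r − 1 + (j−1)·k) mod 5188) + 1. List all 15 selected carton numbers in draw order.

Selection 1: 2794
Selection 2: 2794 + 386 = 3180
Selection 3: 3180 + 386 = 3566
Selection 4: 3566 + 386 = 3952
Selection 5: 3952 + 386 = 4338
Selection 6: 4338 + 386 = 4724
Selection 7: 4724 + 386 = 5110
Selection 8: 5110 + 386 = 5496 → 5496 − 5188 = 308
Selection 9: 308 + 386 = 694
Selection 10: 694 + 386 = 1080
Selection 11: 1080 + 386 = 1466
Selection 12: 1466 + 386 = 1852
Selection 13: 1852 + 386 = 2238
Selection 14: 2238 + 386 = 2624
Selection 15: 2624 + 386 = 3010

2794, 3180, 3566, 3952, 4338, 4724, 5110, 308, 694, 1080, 1466, 1852, 2238, 2624, 3010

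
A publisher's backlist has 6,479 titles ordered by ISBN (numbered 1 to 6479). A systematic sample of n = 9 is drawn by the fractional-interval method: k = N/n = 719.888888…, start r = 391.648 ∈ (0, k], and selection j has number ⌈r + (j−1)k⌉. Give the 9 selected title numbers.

j=1: r + 0k = 391.648 → ⌈·⌉ = 392
j=2: r + 1k = 1111.536888… → ⌈·⌉ = 1112
j=3: r + 2k = 1831.425777… → ⌈·⌉ = 1832
j=4: r + 3k = 2551.314666… → ⌈·⌉ = 2552
j=5: r + 4k = 3271.203555… → ⌈·⌉ = 3272
j=6: r + 5k = 3991.092444… → ⌈·⌉ = 3992
j=7: r + 6k = 4710.981333… → ⌈·⌉ = 4711
j=8: r + 7k = 5430.870222… → ⌈·⌉ = 5431
j=9: r + 8k = 6150.759111… → ⌈·⌉ = 6151

392, 1112, 1832, 2552, 3272, 3992, 4711, 5431, 6151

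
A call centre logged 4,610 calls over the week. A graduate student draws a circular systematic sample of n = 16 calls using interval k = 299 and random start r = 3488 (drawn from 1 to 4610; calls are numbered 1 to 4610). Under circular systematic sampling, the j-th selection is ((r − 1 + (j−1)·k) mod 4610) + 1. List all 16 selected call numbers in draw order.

3488, 3787, 4086, 4385, 74, 373, 672, 971, 1270, 1569, 1868, 2167, 2466, 2765, 3064, 3363

Selection 1: 3488
Selection 2: 3488 + 299 = 3787
Selection 3: 3787 + 299 = 4086
Selection 4: 4086 + 299 = 4385
Selection 5: 4385 + 299 = 4684 → 4684 − 4610 = 74
Selection 6: 74 + 299 = 373
Selection 7: 373 + 299 = 672
Selection 8: 672 + 299 = 971
Selection 9: 971 + 299 = 1270
Selection 10: 1270 + 299 = 1569
Selection 11: 1569 + 299 = 1868
Selection 12: 1868 + 299 = 2167
Selection 13: 2167 + 299 = 2466
Selection 14: 2466 + 299 = 2765
Selection 15: 2765 + 299 = 3064
Selection 16: 3064 + 299 = 3363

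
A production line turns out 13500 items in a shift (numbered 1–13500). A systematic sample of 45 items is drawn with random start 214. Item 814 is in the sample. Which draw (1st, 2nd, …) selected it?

3

k = 13500/45 = 300
position = (814 − 214)/300 + 1 = 600/300 + 1 = 2 + 1 = 3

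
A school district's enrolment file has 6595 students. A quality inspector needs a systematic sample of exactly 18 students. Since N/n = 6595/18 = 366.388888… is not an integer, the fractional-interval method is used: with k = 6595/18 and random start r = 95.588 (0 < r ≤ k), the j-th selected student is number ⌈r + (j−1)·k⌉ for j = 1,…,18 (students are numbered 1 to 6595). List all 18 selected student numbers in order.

j=1: r + 0k = 95.588 → ⌈·⌉ = 96
j=2: r + 1k = 461.976888… → ⌈·⌉ = 462
j=3: r + 2k = 828.365777… → ⌈·⌉ = 829
j=4: r + 3k = 1194.754666… → ⌈·⌉ = 1195
j=5: r + 4k = 1561.143555… → ⌈·⌉ = 1562
j=6: r + 5k = 1927.532444… → ⌈·⌉ = 1928
j=7: r + 6k = 2293.921333… → ⌈·⌉ = 2294
j=8: r + 7k = 2660.310222… → ⌈·⌉ = 2661
j=9: r + 8k = 3026.699111… → ⌈·⌉ = 3027
j=10: r + 9k = 3393.088 → ⌈·⌉ = 3394
j=11: r + 10k = 3759.476888… → ⌈·⌉ = 3760
j=12: r + 11k = 4125.865777… → ⌈·⌉ = 4126
j=13: r + 12k = 4492.254666… → ⌈·⌉ = 4493
j=14: r + 13k = 4858.643555… → ⌈·⌉ = 4859
j=15: r + 14k = 5225.032444… → ⌈·⌉ = 5226
j=16: r + 15k = 5591.421333… → ⌈·⌉ = 5592
j=17: r + 16k = 5957.810222… → ⌈·⌉ = 5958
j=18: r + 17k = 6324.199111… → ⌈·⌉ = 6325

96, 462, 829, 1195, 1562, 1928, 2294, 2661, 3027, 3394, 3760, 4126, 4493, 4859, 5226, 5592, 5958, 6325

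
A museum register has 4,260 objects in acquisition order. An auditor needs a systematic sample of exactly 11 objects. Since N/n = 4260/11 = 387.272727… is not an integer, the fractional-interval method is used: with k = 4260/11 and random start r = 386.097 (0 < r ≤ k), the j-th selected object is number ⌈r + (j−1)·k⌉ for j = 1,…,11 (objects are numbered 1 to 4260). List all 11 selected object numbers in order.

j=1: r + 0k = 386.097 → ⌈·⌉ = 387
j=2: r + 1k = 773.369727… → ⌈·⌉ = 774
j=3: r + 2k = 1160.642454… → ⌈·⌉ = 1161
j=4: r + 3k = 1547.915181… → ⌈·⌉ = 1548
j=5: r + 4k = 1935.187909… → ⌈·⌉ = 1936
j=6: r + 5k = 2322.460636… → ⌈·⌉ = 2323
j=7: r + 6k = 2709.733363… → ⌈·⌉ = 2710
j=8: r + 7k = 3097.006090… → ⌈·⌉ = 3098
j=9: r + 8k = 3484.278818… → ⌈·⌉ = 3485
j=10: r + 9k = 3871.551545… → ⌈·⌉ = 3872
j=11: r + 10k = 4258.824272… → ⌈·⌉ = 4259

387, 774, 1161, 1548, 1936, 2323, 2710, 3098, 3485, 3872, 4259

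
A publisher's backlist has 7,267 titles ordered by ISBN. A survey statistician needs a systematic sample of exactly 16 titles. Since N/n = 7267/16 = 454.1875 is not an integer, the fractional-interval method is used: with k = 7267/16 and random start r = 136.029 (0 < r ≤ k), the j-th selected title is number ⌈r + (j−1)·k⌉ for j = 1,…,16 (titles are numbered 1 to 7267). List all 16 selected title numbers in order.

137, 591, 1045, 1499, 1953, 2407, 2862, 3316, 3770, 4224, 4678, 5133, 5587, 6041, 6495, 6949

j=1: r + 0k = 136.029 → ⌈·⌉ = 137
j=2: r + 1k = 590.2165 → ⌈·⌉ = 591
j=3: r + 2k = 1044.404 → ⌈·⌉ = 1045
j=4: r + 3k = 1498.5915 → ⌈·⌉ = 1499
j=5: r + 4k = 1952.779 → ⌈·⌉ = 1953
j=6: r + 5k = 2406.9665 → ⌈·⌉ = 2407
j=7: r + 6k = 2861.154 → ⌈·⌉ = 2862
j=8: r + 7k = 3315.3415 → ⌈·⌉ = 3316
j=9: r + 8k = 3769.529 → ⌈·⌉ = 3770
j=10: r + 9k = 4223.7165 → ⌈·⌉ = 4224
j=11: r + 10k = 4677.904 → ⌈·⌉ = 4678
j=12: r + 11k = 5132.0915 → ⌈·⌉ = 5133
j=13: r + 12k = 5586.279 → ⌈·⌉ = 5587
j=14: r + 13k = 6040.4665 → ⌈·⌉ = 6041
j=15: r + 14k = 6494.654 → ⌈·⌉ = 6495
j=16: r + 15k = 6948.8415 → ⌈·⌉ = 6949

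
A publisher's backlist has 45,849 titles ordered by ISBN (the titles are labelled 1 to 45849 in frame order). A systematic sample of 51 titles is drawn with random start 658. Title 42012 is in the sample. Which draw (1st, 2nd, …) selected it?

k = 45849/51 = 899
position = (42012 − 658)/899 + 1 = 41354/899 + 1 = 46 + 1 = 47

47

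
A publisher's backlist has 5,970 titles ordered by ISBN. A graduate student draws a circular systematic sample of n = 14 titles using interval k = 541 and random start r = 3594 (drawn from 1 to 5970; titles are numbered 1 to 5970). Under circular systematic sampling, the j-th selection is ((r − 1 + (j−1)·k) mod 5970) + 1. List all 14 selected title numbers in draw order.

3594, 4135, 4676, 5217, 5758, 329, 870, 1411, 1952, 2493, 3034, 3575, 4116, 4657

Selection 1: 3594
Selection 2: 3594 + 541 = 4135
Selection 3: 4135 + 541 = 4676
Selection 4: 4676 + 541 = 5217
Selection 5: 5217 + 541 = 5758
Selection 6: 5758 + 541 = 6299 → 6299 − 5970 = 329
Selection 7: 329 + 541 = 870
Selection 8: 870 + 541 = 1411
Selection 9: 1411 + 541 = 1952
Selection 10: 1952 + 541 = 2493
Selection 11: 2493 + 541 = 3034
Selection 12: 3034 + 541 = 3575
Selection 13: 3575 + 541 = 4116
Selection 14: 4116 + 541 = 4657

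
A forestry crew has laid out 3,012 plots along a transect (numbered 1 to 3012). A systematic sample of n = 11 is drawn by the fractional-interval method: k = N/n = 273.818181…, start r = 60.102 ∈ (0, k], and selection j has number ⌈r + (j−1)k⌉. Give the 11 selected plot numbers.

j=1: r + 0k = 60.102 → ⌈·⌉ = 61
j=2: r + 1k = 333.920181… → ⌈·⌉ = 334
j=3: r + 2k = 607.738363… → ⌈·⌉ = 608
j=4: r + 3k = 881.556545… → ⌈·⌉ = 882
j=5: r + 4k = 1155.374727… → ⌈·⌉ = 1156
j=6: r + 5k = 1429.192909… → ⌈·⌉ = 1430
j=7: r + 6k = 1703.011090… → ⌈·⌉ = 1704
j=8: r + 7k = 1976.829272… → ⌈·⌉ = 1977
j=9: r + 8k = 2250.647454… → ⌈·⌉ = 2251
j=10: r + 9k = 2524.465636… → ⌈·⌉ = 2525
j=11: r + 10k = 2798.283818… → ⌈·⌉ = 2799

61, 334, 608, 882, 1156, 1430, 1704, 1977, 2251, 2525, 2799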